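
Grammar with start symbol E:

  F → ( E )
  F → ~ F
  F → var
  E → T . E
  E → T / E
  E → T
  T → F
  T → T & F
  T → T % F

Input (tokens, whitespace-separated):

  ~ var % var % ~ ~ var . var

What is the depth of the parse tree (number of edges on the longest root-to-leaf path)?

[E [T [T [T [F ~ [F var]]] % [F var]] % [F ~ [F ~ [F var]]]] . [E [T [F var]]]]

6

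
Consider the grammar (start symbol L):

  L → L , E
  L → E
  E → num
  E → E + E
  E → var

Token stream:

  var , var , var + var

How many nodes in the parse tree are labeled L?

[L [L [L [E var]] , [E var]] , [E [E var] + [E var]]]

3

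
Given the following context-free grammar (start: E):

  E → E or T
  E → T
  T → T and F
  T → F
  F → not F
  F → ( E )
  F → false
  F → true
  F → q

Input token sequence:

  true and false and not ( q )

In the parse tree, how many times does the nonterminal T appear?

[E [T [T [T [F true]] and [F false]] and [F not [F ( [E [T [F q]]] )]]]]

4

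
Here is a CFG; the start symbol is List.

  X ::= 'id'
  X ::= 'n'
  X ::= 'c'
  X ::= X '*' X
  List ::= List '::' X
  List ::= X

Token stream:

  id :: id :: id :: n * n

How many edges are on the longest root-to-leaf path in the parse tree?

5

[List [List [List [List [X id]] :: [X id]] :: [X id]] :: [X [X n] * [X n]]]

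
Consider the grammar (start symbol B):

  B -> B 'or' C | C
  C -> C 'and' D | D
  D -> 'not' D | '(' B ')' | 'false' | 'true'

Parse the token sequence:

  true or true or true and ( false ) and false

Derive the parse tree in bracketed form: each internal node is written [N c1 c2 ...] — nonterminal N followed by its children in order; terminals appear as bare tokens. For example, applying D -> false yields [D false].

B
B or C
B or C or C
C or C or C
D or C or C
true or C or C
true or D or C
true or true or C
true or true or C and D
true or true or C and D and D
true or true or D and D and D
true or true or true and D and D
true or true or true and ( B ) and D
true or true or true and ( C ) and D
true or true or true and ( D ) and D
true or true or true and ( false ) and D
true or true or true and ( false ) and false

[B [B [B [C [D true]]] or [C [D true]]] or [C [C [C [D true]] and [D ( [B [C [D false]]] )]] and [D false]]]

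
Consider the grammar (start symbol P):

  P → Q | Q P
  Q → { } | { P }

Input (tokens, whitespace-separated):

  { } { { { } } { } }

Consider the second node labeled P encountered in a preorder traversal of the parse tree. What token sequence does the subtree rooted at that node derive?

{ { { } } { } }

[P [Q { }] [P [Q { [P [Q { [P [Q { }]] }] [P [Q { }]]] }]]]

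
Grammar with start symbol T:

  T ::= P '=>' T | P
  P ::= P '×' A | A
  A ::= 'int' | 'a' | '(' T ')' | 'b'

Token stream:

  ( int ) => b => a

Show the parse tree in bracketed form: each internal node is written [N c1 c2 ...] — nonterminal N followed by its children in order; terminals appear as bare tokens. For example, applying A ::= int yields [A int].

[T [P [A ( [T [P [A int]]] )]] => [T [P [A b]] => [T [P [A a]]]]]

T
P => T
A => T
( T ) => T
( P ) => T
( A ) => T
( int ) => T
( int ) => P => T
( int ) => A => T
( int ) => b => T
( int ) => b => P
( int ) => b => A
( int ) => b => a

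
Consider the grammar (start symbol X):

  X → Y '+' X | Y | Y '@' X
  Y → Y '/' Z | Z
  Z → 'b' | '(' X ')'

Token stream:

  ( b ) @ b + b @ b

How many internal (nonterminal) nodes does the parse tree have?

15

[X [Y [Z ( [X [Y [Z b]]] )]] @ [X [Y [Z b]] + [X [Y [Z b]] @ [X [Y [Z b]]]]]]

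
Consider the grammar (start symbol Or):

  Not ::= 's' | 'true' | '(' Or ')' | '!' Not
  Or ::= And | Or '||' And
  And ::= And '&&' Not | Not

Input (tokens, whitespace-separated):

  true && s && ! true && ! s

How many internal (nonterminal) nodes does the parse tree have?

11

[Or [And [And [And [And [Not true]] && [Not s]] && [Not ! [Not true]]] && [Not ! [Not s]]]]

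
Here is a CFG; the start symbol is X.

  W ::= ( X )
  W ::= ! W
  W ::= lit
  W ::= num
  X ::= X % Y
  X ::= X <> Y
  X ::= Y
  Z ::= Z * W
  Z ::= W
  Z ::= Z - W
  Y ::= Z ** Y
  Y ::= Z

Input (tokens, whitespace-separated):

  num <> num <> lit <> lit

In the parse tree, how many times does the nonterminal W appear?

[X [X [X [X [Y [Z [W num]]]] <> [Y [Z [W num]]]] <> [Y [Z [W lit]]]] <> [Y [Z [W lit]]]]

4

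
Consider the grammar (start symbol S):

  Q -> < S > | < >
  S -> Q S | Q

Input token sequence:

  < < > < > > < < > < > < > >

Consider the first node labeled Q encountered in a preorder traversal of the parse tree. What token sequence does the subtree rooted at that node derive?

[S [Q < [S [Q < >] [S [Q < >]]] >] [S [Q < [S [Q < >] [S [Q < >] [S [Q < >]]]] >]]]

< < > < > >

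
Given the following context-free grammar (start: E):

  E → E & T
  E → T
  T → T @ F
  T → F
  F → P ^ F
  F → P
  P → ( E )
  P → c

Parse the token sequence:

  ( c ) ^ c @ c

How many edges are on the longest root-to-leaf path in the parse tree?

[E [T [T [F [P ( [E [T [F [P c]]]] )] ^ [F [P c]]]] @ [F [P c]]]]

9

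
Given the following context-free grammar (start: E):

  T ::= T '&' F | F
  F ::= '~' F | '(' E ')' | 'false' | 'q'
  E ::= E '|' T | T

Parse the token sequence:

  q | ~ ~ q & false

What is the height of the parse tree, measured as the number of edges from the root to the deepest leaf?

[E [E [T [F q]]] | [T [T [F ~ [F ~ [F q]]]] & [F false]]]

6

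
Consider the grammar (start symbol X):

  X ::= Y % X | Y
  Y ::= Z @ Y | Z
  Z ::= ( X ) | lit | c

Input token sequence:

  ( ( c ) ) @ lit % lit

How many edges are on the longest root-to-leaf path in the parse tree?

9

[X [Y [Z ( [X [Y [Z ( [X [Y [Z c]]] )]]] )] @ [Y [Z lit]]] % [X [Y [Z lit]]]]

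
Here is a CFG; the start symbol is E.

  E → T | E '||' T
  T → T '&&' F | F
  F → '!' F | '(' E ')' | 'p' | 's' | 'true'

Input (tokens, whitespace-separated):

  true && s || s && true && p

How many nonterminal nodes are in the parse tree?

[E [E [T [T [F true]] && [F s]]] || [T [T [T [F s]] && [F true]] && [F p]]]

12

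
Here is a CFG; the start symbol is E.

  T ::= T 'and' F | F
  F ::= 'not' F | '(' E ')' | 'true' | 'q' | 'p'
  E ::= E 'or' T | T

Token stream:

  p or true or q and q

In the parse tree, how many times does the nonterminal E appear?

[E [E [E [T [F p]]] or [T [F true]]] or [T [T [F q]] and [F q]]]

3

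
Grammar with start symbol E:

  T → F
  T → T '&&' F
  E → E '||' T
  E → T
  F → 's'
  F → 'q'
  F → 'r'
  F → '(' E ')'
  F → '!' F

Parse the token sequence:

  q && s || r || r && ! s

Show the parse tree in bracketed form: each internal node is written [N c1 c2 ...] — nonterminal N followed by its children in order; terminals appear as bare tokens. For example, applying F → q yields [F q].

[E [E [E [T [T [F q]] && [F s]]] || [T [F r]]] || [T [T [F r]] && [F ! [F s]]]]

E
E || T
E || T || T
T || T || T
T && F || T || T
F && F || T || T
q && F || T || T
q && s || T || T
q && s || F || T
q && s || r || T
q && s || r || T && F
q && s || r || F && F
q && s || r || r && F
q && s || r || r && ! F
q && s || r || r && ! s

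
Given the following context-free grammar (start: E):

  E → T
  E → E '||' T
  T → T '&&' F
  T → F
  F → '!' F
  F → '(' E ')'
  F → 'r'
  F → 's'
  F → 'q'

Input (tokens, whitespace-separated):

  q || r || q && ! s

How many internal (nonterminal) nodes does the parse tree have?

[E [E [E [T [F q]]] || [T [F r]]] || [T [T [F q]] && [F ! [F s]]]]

12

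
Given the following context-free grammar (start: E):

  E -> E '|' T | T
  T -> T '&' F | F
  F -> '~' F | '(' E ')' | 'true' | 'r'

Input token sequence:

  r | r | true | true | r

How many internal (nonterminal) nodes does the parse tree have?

15

[E [E [E [E [E [T [F r]]] | [T [F r]]] | [T [F true]]] | [T [F true]]] | [T [F r]]]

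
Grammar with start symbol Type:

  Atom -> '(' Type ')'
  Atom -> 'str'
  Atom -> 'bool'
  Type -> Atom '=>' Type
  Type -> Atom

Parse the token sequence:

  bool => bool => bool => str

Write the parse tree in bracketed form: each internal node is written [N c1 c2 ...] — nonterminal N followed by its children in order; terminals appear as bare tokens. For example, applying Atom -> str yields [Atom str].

[Type [Atom bool] => [Type [Atom bool] => [Type [Atom bool] => [Type [Atom str]]]]]

Type
Atom => Type
bool => Type
bool => Atom => Type
bool => bool => Type
bool => bool => Atom => Type
bool => bool => bool => Type
bool => bool => bool => Atom
bool => bool => bool => str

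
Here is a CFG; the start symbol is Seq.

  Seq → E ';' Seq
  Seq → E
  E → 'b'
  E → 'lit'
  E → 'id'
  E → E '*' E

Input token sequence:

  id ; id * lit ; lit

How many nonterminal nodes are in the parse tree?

[Seq [E id] ; [Seq [E [E id] * [E lit]] ; [Seq [E lit]]]]

8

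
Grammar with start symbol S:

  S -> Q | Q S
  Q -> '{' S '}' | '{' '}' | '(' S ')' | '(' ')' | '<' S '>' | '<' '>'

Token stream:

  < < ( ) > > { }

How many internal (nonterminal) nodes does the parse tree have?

[S [Q < [S [Q < [S [Q ( )]] >]] >] [S [Q { }]]]

8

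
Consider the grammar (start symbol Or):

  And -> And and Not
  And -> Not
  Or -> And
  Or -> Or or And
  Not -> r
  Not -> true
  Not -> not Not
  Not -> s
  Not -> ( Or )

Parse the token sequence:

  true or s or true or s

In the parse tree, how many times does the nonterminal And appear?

[Or [Or [Or [Or [And [Not true]]] or [And [Not s]]] or [And [Not true]]] or [And [Not s]]]

4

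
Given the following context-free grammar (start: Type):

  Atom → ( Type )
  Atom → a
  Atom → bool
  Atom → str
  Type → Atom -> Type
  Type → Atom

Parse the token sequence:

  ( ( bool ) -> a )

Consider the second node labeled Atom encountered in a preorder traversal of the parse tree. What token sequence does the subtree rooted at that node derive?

( bool )

[Type [Atom ( [Type [Atom ( [Type [Atom bool]] )] -> [Type [Atom a]]] )]]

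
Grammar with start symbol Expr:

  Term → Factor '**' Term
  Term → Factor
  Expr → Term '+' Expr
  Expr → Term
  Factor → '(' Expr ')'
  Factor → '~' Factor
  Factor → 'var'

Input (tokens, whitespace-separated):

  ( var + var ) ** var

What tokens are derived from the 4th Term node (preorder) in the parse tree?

[Expr [Term [Factor ( [Expr [Term [Factor var]] + [Expr [Term [Factor var]]]] )] ** [Term [Factor var]]]]

var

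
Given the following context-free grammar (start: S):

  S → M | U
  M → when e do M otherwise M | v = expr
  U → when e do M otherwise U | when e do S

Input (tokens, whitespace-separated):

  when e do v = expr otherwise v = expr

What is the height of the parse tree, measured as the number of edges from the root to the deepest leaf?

3

[S [M when e do [M v = expr] otherwise [M v = expr]]]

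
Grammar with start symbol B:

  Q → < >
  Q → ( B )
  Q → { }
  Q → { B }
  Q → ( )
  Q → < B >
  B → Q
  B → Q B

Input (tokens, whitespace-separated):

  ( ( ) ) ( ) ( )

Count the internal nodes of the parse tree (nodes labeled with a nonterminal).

8

[B [Q ( [B [Q ( )]] )] [B [Q ( )] [B [Q ( )]]]]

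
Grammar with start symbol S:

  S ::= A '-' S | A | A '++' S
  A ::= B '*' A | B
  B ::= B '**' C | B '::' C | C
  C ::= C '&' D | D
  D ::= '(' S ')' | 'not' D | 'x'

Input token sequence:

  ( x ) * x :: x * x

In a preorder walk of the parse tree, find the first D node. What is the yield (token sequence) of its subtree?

( x )

[S [A [B [C [D ( [S [A [B [C [D x]]]]] )]]] * [A [B [B [C [D x]]] :: [C [D x]]] * [A [B [C [D x]]]]]]]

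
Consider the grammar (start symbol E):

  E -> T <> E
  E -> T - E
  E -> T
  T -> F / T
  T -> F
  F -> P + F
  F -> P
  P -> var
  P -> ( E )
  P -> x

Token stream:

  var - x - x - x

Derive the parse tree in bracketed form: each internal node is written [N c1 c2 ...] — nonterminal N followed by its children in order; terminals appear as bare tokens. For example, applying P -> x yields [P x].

[E [T [F [P var]]] - [E [T [F [P x]]] - [E [T [F [P x]]] - [E [T [F [P x]]]]]]]

E
T - E
F - E
P - E
var - E
var - T - E
var - F - E
var - P - E
var - x - E
var - x - T - E
var - x - F - E
var - x - P - E
var - x - x - E
var - x - x - T
var - x - x - F
var - x - x - P
var - x - x - x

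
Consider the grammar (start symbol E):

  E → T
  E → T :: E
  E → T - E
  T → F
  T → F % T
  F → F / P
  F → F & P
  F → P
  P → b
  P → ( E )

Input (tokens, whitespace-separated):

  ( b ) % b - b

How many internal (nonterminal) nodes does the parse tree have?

[E [T [F [P ( [E [T [F [P b]]]] )]] % [T [F [P b]]]] - [E [T [F [P b]]]]]

15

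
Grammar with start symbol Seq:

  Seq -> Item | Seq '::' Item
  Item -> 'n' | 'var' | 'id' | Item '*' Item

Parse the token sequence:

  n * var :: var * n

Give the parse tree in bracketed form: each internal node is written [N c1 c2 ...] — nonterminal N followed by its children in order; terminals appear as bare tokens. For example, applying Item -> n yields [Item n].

Seq
Seq :: Item
Item :: Item
Item * Item :: Item
n * Item :: Item
n * var :: Item
n * var :: Item * Item
n * var :: var * Item
n * var :: var * n

[Seq [Seq [Item [Item n] * [Item var]]] :: [Item [Item var] * [Item n]]]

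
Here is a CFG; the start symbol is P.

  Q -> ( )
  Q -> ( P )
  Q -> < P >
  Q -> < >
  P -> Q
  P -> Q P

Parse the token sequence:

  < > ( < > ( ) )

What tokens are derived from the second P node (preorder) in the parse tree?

( < > ( ) )

[P [Q < >] [P [Q ( [P [Q < >] [P [Q ( )]]] )]]]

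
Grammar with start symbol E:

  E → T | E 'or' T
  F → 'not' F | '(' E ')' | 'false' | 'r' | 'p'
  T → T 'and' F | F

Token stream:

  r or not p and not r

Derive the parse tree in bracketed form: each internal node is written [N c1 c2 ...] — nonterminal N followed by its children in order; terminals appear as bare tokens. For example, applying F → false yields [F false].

E
E or T
T or T
F or T
r or T
r or T and F
r or F and F
r or not F and F
r or not p and F
r or not p and not F
r or not p and not r

[E [E [T [F r]]] or [T [T [F not [F p]]] and [F not [F r]]]]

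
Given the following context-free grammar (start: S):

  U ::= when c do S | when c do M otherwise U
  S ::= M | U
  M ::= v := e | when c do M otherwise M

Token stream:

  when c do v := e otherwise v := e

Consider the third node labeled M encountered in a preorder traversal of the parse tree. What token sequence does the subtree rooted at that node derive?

[S [M when c do [M v := e] otherwise [M v := e]]]

v := e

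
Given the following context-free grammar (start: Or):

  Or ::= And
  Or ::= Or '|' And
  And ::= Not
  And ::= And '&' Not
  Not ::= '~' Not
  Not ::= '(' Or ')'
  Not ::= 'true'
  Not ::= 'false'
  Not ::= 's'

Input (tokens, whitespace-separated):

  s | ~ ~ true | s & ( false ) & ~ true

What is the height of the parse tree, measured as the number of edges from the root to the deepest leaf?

7

[Or [Or [Or [And [Not s]]] | [And [Not ~ [Not ~ [Not true]]]]] | [And [And [And [Not s]] & [Not ( [Or [And [Not false]]] )]] & [Not ~ [Not true]]]]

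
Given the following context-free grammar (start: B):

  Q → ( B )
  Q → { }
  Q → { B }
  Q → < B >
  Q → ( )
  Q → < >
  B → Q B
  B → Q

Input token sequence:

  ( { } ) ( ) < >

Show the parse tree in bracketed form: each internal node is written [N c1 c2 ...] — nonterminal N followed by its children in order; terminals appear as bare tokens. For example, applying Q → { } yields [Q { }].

B
Q B
( B ) B
( Q ) B
( { } ) B
( { } ) Q B
( { } ) ( ) B
( { } ) ( ) Q
( { } ) ( ) < >

[B [Q ( [B [Q { }]] )] [B [Q ( )] [B [Q < >]]]]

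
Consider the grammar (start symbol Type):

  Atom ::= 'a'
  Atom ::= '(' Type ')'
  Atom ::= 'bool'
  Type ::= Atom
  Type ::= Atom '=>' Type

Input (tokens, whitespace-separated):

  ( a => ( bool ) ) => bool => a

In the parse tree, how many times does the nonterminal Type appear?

[Type [Atom ( [Type [Atom a] => [Type [Atom ( [Type [Atom bool]] )]]] )] => [Type [Atom bool] => [Type [Atom a]]]]

6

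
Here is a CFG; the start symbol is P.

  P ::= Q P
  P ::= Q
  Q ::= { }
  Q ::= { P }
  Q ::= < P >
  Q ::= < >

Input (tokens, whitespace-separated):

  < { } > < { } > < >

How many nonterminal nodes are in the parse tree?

10

[P [Q < [P [Q { }]] >] [P [Q < [P [Q { }]] >] [P [Q < >]]]]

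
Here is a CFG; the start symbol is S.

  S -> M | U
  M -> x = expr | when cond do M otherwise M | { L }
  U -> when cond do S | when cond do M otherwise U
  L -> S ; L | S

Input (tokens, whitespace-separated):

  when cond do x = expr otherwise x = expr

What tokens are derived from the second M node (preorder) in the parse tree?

[S [M when cond do [M x = expr] otherwise [M x = expr]]]

x = expr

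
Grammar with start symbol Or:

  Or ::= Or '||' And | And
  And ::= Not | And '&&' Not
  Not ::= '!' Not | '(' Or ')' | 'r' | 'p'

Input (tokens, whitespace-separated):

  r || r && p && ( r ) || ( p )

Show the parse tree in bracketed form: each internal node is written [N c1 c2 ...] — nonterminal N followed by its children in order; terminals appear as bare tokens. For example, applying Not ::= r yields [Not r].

Or
Or || And
Or || And || And
And || And || And
Not || And || And
r || And || And
r || And && Not || And
r || And && Not && Not || And
r || Not && Not && Not || And
r || r && Not && Not || And
r || r && p && Not || And
r || r && p && ( Or ) || And
r || r && p && ( And ) || And
r || r && p && ( Not ) || And
r || r && p && ( r ) || And
r || r && p && ( r ) || Not
r || r && p && ( r ) || ( Or )
r || r && p && ( r ) || ( And )
r || r && p && ( r ) || ( Not )
r || r && p && ( r ) || ( p )

[Or [Or [Or [And [Not r]]] || [And [And [And [Not r]] && [Not p]] && [Not ( [Or [And [Not r]]] )]]] || [And [Not ( [Or [And [Not p]]] )]]]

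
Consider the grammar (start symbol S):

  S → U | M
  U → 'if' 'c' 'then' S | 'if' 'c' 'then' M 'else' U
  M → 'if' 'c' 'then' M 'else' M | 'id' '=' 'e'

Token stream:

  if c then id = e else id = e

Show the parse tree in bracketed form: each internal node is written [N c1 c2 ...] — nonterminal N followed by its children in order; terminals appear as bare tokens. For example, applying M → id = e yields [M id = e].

[S [M if c then [M id = e] else [M id = e]]]

S
M
if c then M else M
if c then id = e else M
if c then id = e else id = e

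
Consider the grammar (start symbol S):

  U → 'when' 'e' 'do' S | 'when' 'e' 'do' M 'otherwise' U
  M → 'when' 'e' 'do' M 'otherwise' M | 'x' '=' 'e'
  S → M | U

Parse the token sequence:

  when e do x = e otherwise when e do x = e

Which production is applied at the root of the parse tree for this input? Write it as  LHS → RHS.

[S [U when e do [M x = e] otherwise [U when e do [S [M x = e]]]]]

S → U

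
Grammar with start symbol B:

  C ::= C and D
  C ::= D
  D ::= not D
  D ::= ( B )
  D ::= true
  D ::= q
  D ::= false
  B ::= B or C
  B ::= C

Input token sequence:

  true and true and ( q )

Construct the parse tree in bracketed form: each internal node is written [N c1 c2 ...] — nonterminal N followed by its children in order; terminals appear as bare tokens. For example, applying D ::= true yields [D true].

[B [C [C [C [D true]] and [D true]] and [D ( [B [C [D q]]] )]]]

B
C
C and D
C and D and D
D and D and D
true and D and D
true and true and D
true and true and ( B )
true and true and ( C )
true and true and ( D )
true and true and ( q )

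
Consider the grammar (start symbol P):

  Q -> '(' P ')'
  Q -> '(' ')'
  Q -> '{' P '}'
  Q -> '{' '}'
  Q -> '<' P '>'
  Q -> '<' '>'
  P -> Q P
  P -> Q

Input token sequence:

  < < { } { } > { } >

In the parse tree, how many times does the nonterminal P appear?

[P [Q < [P [Q < [P [Q { }] [P [Q { }]]] >] [P [Q { }]]] >]]

5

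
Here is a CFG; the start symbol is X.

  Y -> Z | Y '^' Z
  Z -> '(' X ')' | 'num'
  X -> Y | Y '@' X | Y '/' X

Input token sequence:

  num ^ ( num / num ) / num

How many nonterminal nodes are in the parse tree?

[X [Y [Y [Z num]] ^ [Z ( [X [Y [Z num]] / [X [Y [Z num]]]] )]] / [X [Y [Z num]]]]

14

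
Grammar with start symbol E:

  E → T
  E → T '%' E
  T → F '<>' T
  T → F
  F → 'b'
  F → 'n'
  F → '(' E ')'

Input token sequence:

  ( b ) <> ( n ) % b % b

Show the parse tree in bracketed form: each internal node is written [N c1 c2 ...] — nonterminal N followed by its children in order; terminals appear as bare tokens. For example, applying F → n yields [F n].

[E [T [F ( [E [T [F b]]] )] <> [T [F ( [E [T [F n]]] )]]] % [E [T [F b]] % [E [T [F b]]]]]

E
T % E
F <> T % E
( E ) <> T % E
( T ) <> T % E
( F ) <> T % E
( b ) <> T % E
( b ) <> F % E
( b ) <> ( E ) % E
( b ) <> ( T ) % E
( b ) <> ( F ) % E
( b ) <> ( n ) % E
( b ) <> ( n ) % T % E
( b ) <> ( n ) % F % E
( b ) <> ( n ) % b % E
( b ) <> ( n ) % b % T
( b ) <> ( n ) % b % F
( b ) <> ( n ) % b % b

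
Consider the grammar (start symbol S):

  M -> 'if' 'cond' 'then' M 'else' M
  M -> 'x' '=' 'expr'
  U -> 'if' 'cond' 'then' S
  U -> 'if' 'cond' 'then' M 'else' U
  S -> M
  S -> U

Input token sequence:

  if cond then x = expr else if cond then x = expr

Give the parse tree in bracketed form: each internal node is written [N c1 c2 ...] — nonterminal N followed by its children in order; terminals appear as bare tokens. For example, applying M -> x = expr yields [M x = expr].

S
U
if cond then M else U
if cond then x = expr else U
if cond then x = expr else if cond then S
if cond then x = expr else if cond then M
if cond then x = expr else if cond then x = expr

[S [U if cond then [M x = expr] else [U if cond then [S [M x = expr]]]]]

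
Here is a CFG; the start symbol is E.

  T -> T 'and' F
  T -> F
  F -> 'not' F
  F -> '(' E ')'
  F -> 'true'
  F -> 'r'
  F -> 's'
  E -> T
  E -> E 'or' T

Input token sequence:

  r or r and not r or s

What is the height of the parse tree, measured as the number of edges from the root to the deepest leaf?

[E [E [E [T [F r]]] or [T [T [F r]] and [F not [F r]]]] or [T [F s]]]

5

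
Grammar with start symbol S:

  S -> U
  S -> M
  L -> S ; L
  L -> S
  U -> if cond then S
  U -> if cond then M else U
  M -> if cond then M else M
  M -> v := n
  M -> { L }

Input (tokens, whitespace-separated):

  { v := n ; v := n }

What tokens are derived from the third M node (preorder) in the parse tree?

[S [M { [L [S [M v := n]] ; [L [S [M v := n]]]] }]]

v := n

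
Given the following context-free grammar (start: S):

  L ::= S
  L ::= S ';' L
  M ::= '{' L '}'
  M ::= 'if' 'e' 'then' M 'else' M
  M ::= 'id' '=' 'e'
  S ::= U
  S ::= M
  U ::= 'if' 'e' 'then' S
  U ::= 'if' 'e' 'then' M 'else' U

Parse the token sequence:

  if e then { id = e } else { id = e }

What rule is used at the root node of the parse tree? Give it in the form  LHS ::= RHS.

[S [M if e then [M { [L [S [M id = e]]] }] else [M { [L [S [M id = e]]] }]]]

S ::= M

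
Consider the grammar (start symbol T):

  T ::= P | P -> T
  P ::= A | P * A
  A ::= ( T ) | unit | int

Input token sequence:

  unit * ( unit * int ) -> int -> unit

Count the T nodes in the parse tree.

[T [P [P [A unit]] * [A ( [T [P [P [A unit]] * [A int]]] )]] -> [T [P [A int]] -> [T [P [A unit]]]]]

4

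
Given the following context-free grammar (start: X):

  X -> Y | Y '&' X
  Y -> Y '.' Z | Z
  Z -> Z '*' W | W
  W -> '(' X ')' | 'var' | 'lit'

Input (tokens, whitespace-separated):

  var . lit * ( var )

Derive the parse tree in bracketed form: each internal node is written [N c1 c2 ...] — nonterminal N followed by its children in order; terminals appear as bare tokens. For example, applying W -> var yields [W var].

X
Y
Y . Z
Z . Z
W . Z
var . Z
var . Z * W
var . W * W
var . lit * W
var . lit * ( X )
var . lit * ( Y )
var . lit * ( Z )
var . lit * ( W )
var . lit * ( var )

[X [Y [Y [Z [W var]]] . [Z [Z [W lit]] * [W ( [X [Y [Z [W var]]]] )]]]]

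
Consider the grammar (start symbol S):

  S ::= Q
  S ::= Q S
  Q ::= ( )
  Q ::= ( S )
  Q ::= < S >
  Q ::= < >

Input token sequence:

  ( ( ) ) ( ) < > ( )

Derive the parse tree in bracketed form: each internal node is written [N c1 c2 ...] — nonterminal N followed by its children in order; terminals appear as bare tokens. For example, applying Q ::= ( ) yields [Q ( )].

[S [Q ( [S [Q ( )]] )] [S [Q ( )] [S [Q < >] [S [Q ( )]]]]]

S
Q S
( S ) S
( Q ) S
( ( ) ) S
( ( ) ) Q S
( ( ) ) ( ) S
( ( ) ) ( ) Q S
( ( ) ) ( ) < > S
( ( ) ) ( ) < > Q
( ( ) ) ( ) < > ( )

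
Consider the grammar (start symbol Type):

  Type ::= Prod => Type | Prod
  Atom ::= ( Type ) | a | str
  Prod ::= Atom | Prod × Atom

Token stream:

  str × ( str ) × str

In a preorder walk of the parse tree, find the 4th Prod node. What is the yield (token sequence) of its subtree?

[Type [Prod [Prod [Prod [Atom str]] × [Atom ( [Type [Prod [Atom str]]] )]] × [Atom str]]]

str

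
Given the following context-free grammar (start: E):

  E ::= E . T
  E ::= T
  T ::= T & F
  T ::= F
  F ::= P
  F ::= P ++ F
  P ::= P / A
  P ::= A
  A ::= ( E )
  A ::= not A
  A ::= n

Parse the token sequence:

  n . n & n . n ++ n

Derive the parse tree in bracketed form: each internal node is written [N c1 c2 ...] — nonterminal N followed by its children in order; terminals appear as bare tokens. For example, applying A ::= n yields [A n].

[E [E [E [T [F [P [A n]]]]] . [T [T [F [P [A n]]]] & [F [P [A n]]]]] . [T [F [P [A n]] ++ [F [P [A n]]]]]]

E
E . T
E . T . T
T . T . T
F . T . T
P . T . T
A . T . T
n . T . T
n . T & F . T
n . F & F . T
n . P & F . T
n . A & F . T
n . n & F . T
n . n & P . T
n . n & A . T
n . n & n . T
n . n & n . F
n . n & n . P ++ F
n . n & n . A ++ F
n . n & n . n ++ F
n . n & n . n ++ P
n . n & n . n ++ A
n . n & n . n ++ n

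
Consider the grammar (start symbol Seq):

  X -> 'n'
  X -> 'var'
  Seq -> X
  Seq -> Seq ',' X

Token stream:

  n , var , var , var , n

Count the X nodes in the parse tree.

5

[Seq [Seq [Seq [Seq [Seq [X n]] , [X var]] , [X var]] , [X var]] , [X n]]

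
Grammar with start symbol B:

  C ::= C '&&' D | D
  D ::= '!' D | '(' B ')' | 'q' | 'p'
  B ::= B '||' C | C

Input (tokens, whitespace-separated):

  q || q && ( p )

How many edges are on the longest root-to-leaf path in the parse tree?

6

[B [B [C [D q]]] || [C [C [D q]] && [D ( [B [C [D p]]] )]]]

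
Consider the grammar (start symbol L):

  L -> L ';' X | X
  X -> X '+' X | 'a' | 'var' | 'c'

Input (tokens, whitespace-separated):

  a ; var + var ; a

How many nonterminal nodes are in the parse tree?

8

[L [L [L [X a]] ; [X [X var] + [X var]]] ; [X a]]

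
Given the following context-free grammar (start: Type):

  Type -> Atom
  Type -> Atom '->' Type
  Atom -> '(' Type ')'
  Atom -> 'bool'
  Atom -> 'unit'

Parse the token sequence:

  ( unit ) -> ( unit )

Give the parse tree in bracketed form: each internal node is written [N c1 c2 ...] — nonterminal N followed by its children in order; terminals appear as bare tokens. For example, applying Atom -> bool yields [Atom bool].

Type
Atom -> Type
( Type ) -> Type
( Atom ) -> Type
( unit ) -> Type
( unit ) -> Atom
( unit ) -> ( Type )
( unit ) -> ( Atom )
( unit ) -> ( unit )

[Type [Atom ( [Type [Atom unit]] )] -> [Type [Atom ( [Type [Atom unit]] )]]]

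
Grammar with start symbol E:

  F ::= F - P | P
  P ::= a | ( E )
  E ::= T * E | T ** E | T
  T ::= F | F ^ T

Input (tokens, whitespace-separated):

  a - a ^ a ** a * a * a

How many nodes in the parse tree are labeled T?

[E [T [F [F [P a]] - [P a]] ^ [T [F [P a]]]] ** [E [T [F [P a]]] * [E [T [F [P a]]] * [E [T [F [P a]]]]]]]

5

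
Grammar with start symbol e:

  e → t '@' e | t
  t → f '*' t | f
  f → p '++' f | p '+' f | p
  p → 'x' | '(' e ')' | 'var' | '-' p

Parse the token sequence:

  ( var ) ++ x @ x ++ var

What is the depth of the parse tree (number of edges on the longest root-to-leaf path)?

[e [t [f [p ( [e [t [f [p var]]]] )] ++ [f [p x]]]] @ [e [t [f [p x] ++ [f [p var]]]]]]

8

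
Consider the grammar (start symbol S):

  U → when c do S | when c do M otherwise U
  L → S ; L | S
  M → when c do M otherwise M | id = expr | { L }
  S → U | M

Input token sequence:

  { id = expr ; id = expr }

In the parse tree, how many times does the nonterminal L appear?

[S [M { [L [S [M id = expr]] ; [L [S [M id = expr]]]] }]]

2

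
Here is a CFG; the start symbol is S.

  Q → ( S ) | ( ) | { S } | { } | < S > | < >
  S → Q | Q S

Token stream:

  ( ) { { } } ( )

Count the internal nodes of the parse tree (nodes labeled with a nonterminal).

[S [Q ( )] [S [Q { [S [Q { }]] }] [S [Q ( )]]]]

8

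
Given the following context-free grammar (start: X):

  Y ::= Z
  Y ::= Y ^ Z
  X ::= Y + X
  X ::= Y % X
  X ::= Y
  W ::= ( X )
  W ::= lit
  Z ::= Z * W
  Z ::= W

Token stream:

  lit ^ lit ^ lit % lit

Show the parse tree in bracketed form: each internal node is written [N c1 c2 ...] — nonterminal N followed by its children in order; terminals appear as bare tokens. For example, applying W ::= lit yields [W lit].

X
Y % X
Y ^ Z % X
Y ^ Z ^ Z % X
Z ^ Z ^ Z % X
W ^ Z ^ Z % X
lit ^ Z ^ Z % X
lit ^ W ^ Z % X
lit ^ lit ^ Z % X
lit ^ lit ^ W % X
lit ^ lit ^ lit % X
lit ^ lit ^ lit % Y
lit ^ lit ^ lit % Z
lit ^ lit ^ lit % W
lit ^ lit ^ lit % lit

[X [Y [Y [Y [Z [W lit]]] ^ [Z [W lit]]] ^ [Z [W lit]]] % [X [Y [Z [W lit]]]]]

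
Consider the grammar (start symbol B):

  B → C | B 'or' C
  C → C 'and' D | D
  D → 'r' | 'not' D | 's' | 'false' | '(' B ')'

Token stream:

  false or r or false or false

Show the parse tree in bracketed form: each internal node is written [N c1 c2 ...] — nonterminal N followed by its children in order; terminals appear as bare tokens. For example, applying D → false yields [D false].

[B [B [B [B [C [D false]]] or [C [D r]]] or [C [D false]]] or [C [D false]]]

B
B or C
B or C or C
B or C or C or C
C or C or C or C
D or C or C or C
false or C or C or C
false or D or C or C
false or r or C or C
false or r or D or C
false or r or false or C
false or r or false or D
false or r or false or false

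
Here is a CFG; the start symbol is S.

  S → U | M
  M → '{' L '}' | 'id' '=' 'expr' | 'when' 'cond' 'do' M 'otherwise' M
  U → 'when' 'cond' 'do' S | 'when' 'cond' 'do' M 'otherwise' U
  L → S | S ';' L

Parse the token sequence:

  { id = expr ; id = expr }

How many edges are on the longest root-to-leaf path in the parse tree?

[S [M { [L [S [M id = expr]] ; [L [S [M id = expr]]]] }]]

6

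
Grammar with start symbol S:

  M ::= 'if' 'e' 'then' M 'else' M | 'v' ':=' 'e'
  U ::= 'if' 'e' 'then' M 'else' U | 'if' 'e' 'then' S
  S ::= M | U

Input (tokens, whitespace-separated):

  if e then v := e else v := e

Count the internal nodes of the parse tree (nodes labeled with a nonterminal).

[S [M if e then [M v := e] else [M v := e]]]

4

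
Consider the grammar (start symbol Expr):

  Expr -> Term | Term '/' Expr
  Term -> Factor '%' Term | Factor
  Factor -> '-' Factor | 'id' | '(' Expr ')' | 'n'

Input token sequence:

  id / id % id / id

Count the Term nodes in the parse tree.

[Expr [Term [Factor id]] / [Expr [Term [Factor id] % [Term [Factor id]]] / [Expr [Term [Factor id]]]]]

4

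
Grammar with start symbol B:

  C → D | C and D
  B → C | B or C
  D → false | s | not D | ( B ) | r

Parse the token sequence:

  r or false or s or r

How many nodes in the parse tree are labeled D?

[B [B [B [B [C [D r]]] or [C [D false]]] or [C [D s]]] or [C [D r]]]

4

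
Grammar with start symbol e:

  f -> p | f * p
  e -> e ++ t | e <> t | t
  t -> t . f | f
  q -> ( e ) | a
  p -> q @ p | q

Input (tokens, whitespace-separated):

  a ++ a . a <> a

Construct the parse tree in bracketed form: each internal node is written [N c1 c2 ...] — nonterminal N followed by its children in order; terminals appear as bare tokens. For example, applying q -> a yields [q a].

e
e <> t
e ++ t <> t
t ++ t <> t
f ++ t <> t
p ++ t <> t
q ++ t <> t
a ++ t <> t
a ++ t . f <> t
a ++ f . f <> t
a ++ p . f <> t
a ++ q . f <> t
a ++ a . f <> t
a ++ a . p <> t
a ++ a . q <> t
a ++ a . a <> t
a ++ a . a <> f
a ++ a . a <> p
a ++ a . a <> q
a ++ a . a <> a

[e [e [e [t [f [p [q a]]]]] ++ [t [t [f [p [q a]]]] . [f [p [q a]]]]] <> [t [f [p [q a]]]]]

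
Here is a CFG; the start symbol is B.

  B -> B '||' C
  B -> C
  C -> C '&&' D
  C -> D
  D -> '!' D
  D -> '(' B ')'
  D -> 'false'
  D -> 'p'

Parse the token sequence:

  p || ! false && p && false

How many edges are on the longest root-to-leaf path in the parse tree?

6

[B [B [C [D p]]] || [C [C [C [D ! [D false]]] && [D p]] && [D false]]]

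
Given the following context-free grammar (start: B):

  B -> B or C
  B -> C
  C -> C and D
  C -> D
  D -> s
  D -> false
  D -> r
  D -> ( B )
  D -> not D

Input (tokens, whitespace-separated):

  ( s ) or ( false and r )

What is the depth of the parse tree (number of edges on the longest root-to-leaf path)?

[B [B [C [D ( [B [C [D s]]] )]]] or [C [D ( [B [C [C [D false]] and [D r]]] )]]]

7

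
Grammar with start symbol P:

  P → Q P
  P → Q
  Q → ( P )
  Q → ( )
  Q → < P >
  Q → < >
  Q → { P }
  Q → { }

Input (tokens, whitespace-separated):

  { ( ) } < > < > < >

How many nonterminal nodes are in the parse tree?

10

[P [Q { [P [Q ( )]] }] [P [Q < >] [P [Q < >] [P [Q < >]]]]]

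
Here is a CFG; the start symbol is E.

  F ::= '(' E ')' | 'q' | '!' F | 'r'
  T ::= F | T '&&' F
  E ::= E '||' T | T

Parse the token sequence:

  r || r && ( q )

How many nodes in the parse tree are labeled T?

4

[E [E [T [F r]]] || [T [T [F r]] && [F ( [E [T [F q]]] )]]]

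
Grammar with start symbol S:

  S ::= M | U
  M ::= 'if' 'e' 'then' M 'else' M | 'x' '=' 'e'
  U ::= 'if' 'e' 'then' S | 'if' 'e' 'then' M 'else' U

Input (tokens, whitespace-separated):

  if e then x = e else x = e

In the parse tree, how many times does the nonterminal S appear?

[S [M if e then [M x = e] else [M x = e]]]

1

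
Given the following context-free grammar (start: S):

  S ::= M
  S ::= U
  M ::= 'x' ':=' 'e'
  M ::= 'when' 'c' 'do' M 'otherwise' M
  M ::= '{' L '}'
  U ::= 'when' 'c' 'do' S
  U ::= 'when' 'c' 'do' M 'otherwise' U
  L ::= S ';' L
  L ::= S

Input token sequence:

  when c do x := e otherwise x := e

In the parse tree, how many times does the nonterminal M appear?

3

[S [M when c do [M x := e] otherwise [M x := e]]]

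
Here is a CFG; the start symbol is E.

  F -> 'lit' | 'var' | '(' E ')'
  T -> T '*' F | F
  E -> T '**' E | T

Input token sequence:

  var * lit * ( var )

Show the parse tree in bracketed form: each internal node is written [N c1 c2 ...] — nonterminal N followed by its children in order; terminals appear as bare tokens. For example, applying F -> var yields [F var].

[E [T [T [T [F var]] * [F lit]] * [F ( [E [T [F var]]] )]]]

E
T
T * F
T * F * F
F * F * F
var * F * F
var * lit * F
var * lit * ( E )
var * lit * ( T )
var * lit * ( F )
var * lit * ( var )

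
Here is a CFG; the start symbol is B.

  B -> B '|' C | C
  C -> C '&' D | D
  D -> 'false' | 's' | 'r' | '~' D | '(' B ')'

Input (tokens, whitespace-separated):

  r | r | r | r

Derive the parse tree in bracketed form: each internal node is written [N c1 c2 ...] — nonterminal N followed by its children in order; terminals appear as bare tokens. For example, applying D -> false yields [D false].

[B [B [B [B [C [D r]]] | [C [D r]]] | [C [D r]]] | [C [D r]]]

B
B | C
B | C | C
B | C | C | C
C | C | C | C
D | C | C | C
r | C | C | C
r | D | C | C
r | r | C | C
r | r | D | C
r | r | r | C
r | r | r | D
r | r | r | r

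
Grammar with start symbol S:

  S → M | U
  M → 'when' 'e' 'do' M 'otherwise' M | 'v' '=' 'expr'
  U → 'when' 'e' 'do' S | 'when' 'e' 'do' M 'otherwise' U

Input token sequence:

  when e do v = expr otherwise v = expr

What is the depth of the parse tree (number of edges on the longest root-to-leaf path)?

[S [M when e do [M v = expr] otherwise [M v = expr]]]

3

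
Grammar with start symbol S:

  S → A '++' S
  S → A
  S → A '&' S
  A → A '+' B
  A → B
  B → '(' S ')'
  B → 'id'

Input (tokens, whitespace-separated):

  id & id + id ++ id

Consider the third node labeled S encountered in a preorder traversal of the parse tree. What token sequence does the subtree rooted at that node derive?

[S [A [B id]] & [S [A [A [B id]] + [B id]] ++ [S [A [B id]]]]]

id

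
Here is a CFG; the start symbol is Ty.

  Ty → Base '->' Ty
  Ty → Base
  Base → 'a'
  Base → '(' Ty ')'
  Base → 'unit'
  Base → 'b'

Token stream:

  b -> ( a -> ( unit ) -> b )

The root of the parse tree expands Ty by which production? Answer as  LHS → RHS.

[Ty [Base b] -> [Ty [Base ( [Ty [Base a] -> [Ty [Base ( [Ty [Base unit]] )] -> [Ty [Base b]]]] )]]]

Ty → Base '->' Ty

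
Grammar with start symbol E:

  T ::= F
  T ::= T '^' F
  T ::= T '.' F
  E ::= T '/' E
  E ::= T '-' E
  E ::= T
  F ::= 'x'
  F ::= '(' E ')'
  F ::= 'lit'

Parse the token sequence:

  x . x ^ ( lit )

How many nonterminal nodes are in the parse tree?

[E [T [T [T [F x]] . [F x]] ^ [F ( [E [T [F lit]]] )]]]

10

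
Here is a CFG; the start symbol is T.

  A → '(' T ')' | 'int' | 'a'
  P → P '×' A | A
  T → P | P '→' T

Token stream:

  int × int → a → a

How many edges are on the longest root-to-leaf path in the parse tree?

[T [P [P [A int]] × [A int]] → [T [P [A a]] → [T [P [A a]]]]]

5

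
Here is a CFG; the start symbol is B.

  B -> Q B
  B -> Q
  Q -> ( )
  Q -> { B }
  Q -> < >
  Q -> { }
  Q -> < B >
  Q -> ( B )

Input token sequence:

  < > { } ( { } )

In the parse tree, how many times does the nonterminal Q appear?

4

[B [Q < >] [B [Q { }] [B [Q ( [B [Q { }]] )]]]]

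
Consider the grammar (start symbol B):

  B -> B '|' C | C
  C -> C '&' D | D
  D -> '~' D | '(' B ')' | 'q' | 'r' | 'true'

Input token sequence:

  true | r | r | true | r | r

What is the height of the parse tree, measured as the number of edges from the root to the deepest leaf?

[B [B [B [B [B [B [C [D true]]] | [C [D r]]] | [C [D r]]] | [C [D true]]] | [C [D r]]] | [C [D r]]]

8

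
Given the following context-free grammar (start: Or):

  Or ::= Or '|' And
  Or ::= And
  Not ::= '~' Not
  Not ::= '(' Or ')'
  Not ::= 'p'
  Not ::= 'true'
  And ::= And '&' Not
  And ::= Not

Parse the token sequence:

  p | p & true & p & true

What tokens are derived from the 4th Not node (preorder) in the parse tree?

[Or [Or [And [Not p]]] | [And [And [And [And [Not p]] & [Not true]] & [Not p]] & [Not true]]]

p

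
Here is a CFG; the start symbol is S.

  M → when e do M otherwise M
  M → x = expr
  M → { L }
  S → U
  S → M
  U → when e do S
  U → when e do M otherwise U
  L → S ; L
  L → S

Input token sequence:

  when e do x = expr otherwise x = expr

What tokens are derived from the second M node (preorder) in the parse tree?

x = expr

[S [M when e do [M x = expr] otherwise [M x = expr]]]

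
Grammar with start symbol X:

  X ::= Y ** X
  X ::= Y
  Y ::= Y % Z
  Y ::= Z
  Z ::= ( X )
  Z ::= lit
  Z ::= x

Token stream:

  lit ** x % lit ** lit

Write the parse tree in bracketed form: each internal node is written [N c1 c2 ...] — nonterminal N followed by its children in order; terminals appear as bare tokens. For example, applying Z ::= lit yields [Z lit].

X
Y ** X
Z ** X
lit ** X
lit ** Y ** X
lit ** Y % Z ** X
lit ** Z % Z ** X
lit ** x % Z ** X
lit ** x % lit ** X
lit ** x % lit ** Y
lit ** x % lit ** Z
lit ** x % lit ** lit

[X [Y [Z lit]] ** [X [Y [Y [Z x]] % [Z lit]] ** [X [Y [Z lit]]]]]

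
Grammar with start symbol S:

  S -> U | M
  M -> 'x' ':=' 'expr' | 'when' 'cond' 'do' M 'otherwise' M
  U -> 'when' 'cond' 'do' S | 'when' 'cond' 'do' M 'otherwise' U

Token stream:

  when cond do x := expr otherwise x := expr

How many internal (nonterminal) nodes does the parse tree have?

[S [M when cond do [M x := expr] otherwise [M x := expr]]]

4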